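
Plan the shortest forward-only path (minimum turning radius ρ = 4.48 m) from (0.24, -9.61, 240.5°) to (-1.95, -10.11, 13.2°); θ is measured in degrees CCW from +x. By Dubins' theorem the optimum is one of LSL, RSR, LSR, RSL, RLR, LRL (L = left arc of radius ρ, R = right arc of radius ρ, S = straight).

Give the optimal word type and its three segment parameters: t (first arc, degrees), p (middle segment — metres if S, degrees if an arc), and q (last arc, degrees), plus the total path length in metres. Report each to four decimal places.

Let ψ = atan2(Δy, Δx) = atan2(-0.50, -2.19) = -167.1392° be the start→goal bearing.
Normalize: d = |goal − start| / ρ = 2.246353/4.48 = 0.501418, α = (θ_start − ψ) mod 360° = 47.6392° = 0.831461 rad, β = (θ_goal − ψ) mod 360° = 180.3392° = 3.147513 rad.
Common terms: sin α = 0.738917, cos α = 0.673797, sin β = -0.005920, cos β = -0.999982, cos(α−β) = -0.678160, d² = 0.251420. Work in radians in the unit-radius frame; every candidate has L = ρ·(t + p + q).
LSL: p² = 2 + d² − 2cos(α−β) + 2d(sin α − sin β) = 4.354689; p = √p² = 2.086789; φ = atan2(cos β − cos α, d + sin α − sin β) = -0.930776 rad; t = (φ − α) mod 2π = 4.520948 rad, q = (β − φ) mod 2π = 4.078289 rad → L = 4.48·(4.520948 + 2.086789 + 4.078289) = 4.48·10.686026 = 47.873398 m
RSR: p² = 2 + d² − 2cos(α−β) + 2d(sin β − sin α) = 2.860790; p = √p² = 1.691387; φ = atan2(cos α − cos β, d − sin α + sin β) = 1.715215 rad; t = (α − φ) mod 2π = 5.399432 rad, q = (φ − β) mod 2π = 4.850887 rad → L = 4.48·(5.399432 + 1.691387 + 4.850887) = 4.48·11.941706 = 53.498842 m
LSR: p² = d² − 2 + 2cos(α−β) + 2d(sin α + sin β) = -2.369824 < 0 → infeasible
RSL: p² = d² − 2 + 2cos(α−β) − 2d(sin α + sin β) = -3.839974 < 0 → infeasible
RLR: c = (6 − d² + 2cos(α−β) + 2d(sin α − sin β))/8 = 0.642401; p = 2π − arccos c = 5.410016 rad; φ = atan2(cos α − cos β, d − sin α + sin β) = 1.715215 rad; t = (α − φ + p/2) mod 2π = 1.821255 rad, q = (α − β − t + p) mod 2π = 1.272710 rad → L = 4.48·(1.821255 + 5.410016 + 1.272710) = 4.48·8.503981 = 38.097834 m
LRL: c = (6 − d² + 2cos(α−β) − 2d(sin α − sin β))/8 = 0.455664; p = 2π − arccos c = 5.185507 rad; φ = atan2(cos β − cos α, d + sin α − sin β) = -0.930776 rad; t = (φ − α + p/2) mod 2π = 0.830516 rad, q = (β − α − t + p) mod 2π = 0.387857 rad → L = 4.48·(0.830516 + 5.185507 + 0.387857) = 4.48·6.403880 = 28.689384 m
Shortest: LRL with L = 28.689384 m ≈ 28.6894 m
Convert LRL to answer units (arcs ×180/π): t = 0.830516·180/π = 47.5851°, p = 5.185507·180/π = 297.1077°, q = 0.387857·180/π = 22.2226°, L = 28.6894 m.

LRL: t = 47.5851°, p = 297.1077°, q = 22.2226°, L = 28.6894 m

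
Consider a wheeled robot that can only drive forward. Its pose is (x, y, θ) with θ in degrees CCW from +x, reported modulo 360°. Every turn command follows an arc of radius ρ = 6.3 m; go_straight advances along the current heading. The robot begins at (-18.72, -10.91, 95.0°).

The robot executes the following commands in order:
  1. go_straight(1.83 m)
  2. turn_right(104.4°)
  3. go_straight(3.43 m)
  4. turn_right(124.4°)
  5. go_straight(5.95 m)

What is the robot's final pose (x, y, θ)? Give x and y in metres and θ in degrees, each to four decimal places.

set_pose: (x, y, θ) = (-18.7200, -10.9100, 95.0000°), ρ = 6.3
go_straight(1.83): x += 1.83·cos θ, y += 1.83·sin θ → (-18.8795, -9.0870, 95.0000°)
turn_right(104.4°): centre at ρ to the right, rotate −104.4° → (-11.5745, -2.3225, -9.4000° ≡ 350.6000°)
go_straight(3.43): x += 3.43·cos θ, y += 3.43·sin θ → (-8.1906, -2.8827, 350.6000°)
turn_right(124.4°): centre at ρ to the right, rotate −124.4° → (-4.6724, -13.4586, 226.2000°)
go_straight(5.95): x += 5.95·cos θ, y += 5.95·sin θ → (-8.7907, -17.7531, 226.2000°)

(-8.7907, -17.7531, 226.2000°)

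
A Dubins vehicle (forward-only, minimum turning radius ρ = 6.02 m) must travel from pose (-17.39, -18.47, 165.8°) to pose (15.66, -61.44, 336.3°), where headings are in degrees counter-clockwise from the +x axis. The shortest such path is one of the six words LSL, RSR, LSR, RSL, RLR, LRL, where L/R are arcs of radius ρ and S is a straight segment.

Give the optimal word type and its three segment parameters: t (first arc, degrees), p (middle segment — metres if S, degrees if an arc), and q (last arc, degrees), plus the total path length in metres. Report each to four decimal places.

Let ψ = atan2(Δy, Δx) = atan2(-42.97, 33.05) = -52.4346° be the start→goal bearing.
Normalize: d = |goal − start| / ρ = 54.209994/6.02 = 9.004982, α = (θ_start − ψ) mod 360° = 218.2346° = 3.808913 rad, β = (θ_goal − ψ) mod 360° = 28.7346° = 0.501514 rad.
Common terms: sin α = -0.618883, cos α = -0.785483, sin β = 0.480754, cos β = 0.876856, cos(α−β) = -0.986286, d² = 81.089707. Work in radians in the unit-radius frame; every candidate has L = ρ·(t + p + q).
LSL: p² = 2 + d² − 2cos(α−β) + 2d(sin α − sin β) = 65.257857; p = √p² = 8.078234; φ = atan2(cos β − cos α, d + sin α − sin β) = 0.207261 rad; t = (φ − α) mod 2π = 2.681533 rad, q = (β − φ) mod 2π = 0.294253 rad → L = 6.02·(2.681533 + 8.078234 + 0.294253) = 6.02·11.054020 = 66.545200 m
RSR: p² = 2 + d² − 2cos(α−β) + 2d(sin β − sin α) = 104.866698; p = √p² = 10.240444; φ = atan2(cos α − cos β, d − sin α + sin β) = -0.163052 rad; t = (α − φ) mod 2π = 3.971965 rad, q = (φ − β) mod 2π = 5.618619 rad → L = 6.02·(3.971965 + 10.240444 + 5.618619) = 6.02·19.831028 = 119.382791 m
LSR: p² = d² − 2 + 2cos(α−β) + 2d(sin α + sin β) = 74.629424; p = √p² = 8.638832; φ = atan2(−cos α − cos β, d + sin α + sin β) − atan2(−2, p) = 0.217200 rad; t = (φ − α) mod 2π = 2.691473 rad, q = (φ − β) mod 2π = 5.998871 rad → L = 6.02·(2.691473 + 8.638832 + 5.998871) = 6.02·17.329176 = 104.321642 m
RSL: p² = d² − 2 + 2cos(α−β) − 2d(sin α + sin β) = 79.604846; p = √p² = 8.922155; φ = atan2(cos α + cos β, d − sin α − sin β) − atan2(2, p) = -0.210523 rad; t = (α − φ) mod 2π = 4.019435 rad, q = (β − φ) mod 2π = 0.712036 rad → L = 6.02·(4.019435 + 8.922155 + 0.712036) = 6.02·13.653627 = 82.194832 m
RLR: c = (6 − d² + 2cos(α−β) + 2d(sin α − sin β))/8 = -12.108337, |c| > 1 → infeasible
LRL: c = (6 − d² + 2cos(α−β) − 2d(sin α − sin β))/8 = -7.157232, |c| > 1 → infeasible
Shortest: LSL with L = 66.545200 m ≈ 66.5452 m
Convert LSL to answer units (arcs ×180/π): t = 2.681533·180/π = 153.6405°, p = ρ·p = 6.02·8.078234 = 48.6310 m, q = 0.294253·180/π = 16.8595°, L = 66.5452 m.

LSL: t = 153.6405°, p = 48.6310 m, q = 16.8595°, L = 66.5452 m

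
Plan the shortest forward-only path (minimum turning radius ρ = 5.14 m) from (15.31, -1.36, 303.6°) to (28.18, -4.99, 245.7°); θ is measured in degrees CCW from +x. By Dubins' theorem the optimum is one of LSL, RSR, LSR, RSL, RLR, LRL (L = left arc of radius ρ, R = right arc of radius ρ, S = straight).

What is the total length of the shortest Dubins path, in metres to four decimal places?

41.3607 m

Let ψ = atan2(Δy, Δx) = atan2(-3.63, 12.87) = -15.7512° be the start→goal bearing.
Normalize: d = |goal − start| / ρ = 13.372128/5.14 = 2.601581, α = (θ_start − ψ) mod 360° = 319.3512° = 5.573729 rad, β = (θ_goal − ψ) mod 360° = 261.4512° = 4.563184 rad.
Common terms: sin α = -0.651421, cos α = 0.758716, sin β = -0.988890, cos β = -0.148652, cos(α−β) = 0.531399, d² = 6.768225. Work in radians in the unit-radius frame; every candidate has L = ρ·(t + p + q).
LSL: p² = 2 + d² − 2cos(α−β) + 2d(sin α − sin β) = 9.461332; p = √p² = 3.075928; φ = atan2(cos β − cos α, d + sin α − sin β) = -0.299445 rad; t = (φ − α) mod 2π = 0.410011 rad, q = (β − φ) mod 2π = 4.862629 rad → L = 5.14·(0.410011 + 3.075928 + 4.862629) = 5.14·8.348567 = 42.911637 m
RSR: p² = 2 + d² − 2cos(α−β) + 2d(sin β − sin α) = 5.949524; p = √p² = 2.439165; φ = atan2(cos α − cos β, d − sin α + sin β) = 0.381162 rad; t = (α − φ) mod 2π = 5.192567 rad, q = (φ − β) mod 2π = 2.101164 rad → L = 5.14·(5.192567 + 2.439165 + 2.101164) = 5.14·9.732896 = 50.027084 m
LSR: p² = d² − 2 + 2cos(α−β) + 2d(sin α + sin β) = -2.703780 < 0 → infeasible
RSL: p² = d² − 2 + 2cos(α−β) − 2d(sin α + sin β) = 14.365825; p = √p² = 3.790228; φ = atan2(cos α + cos β, d − sin α − sin β) − atan2(2, p) = -0.342701 rad; t = (α − φ) mod 2π = 5.916430 rad, q = (β − φ) mod 2π = 4.905884 rad → L = 5.14·(5.916430 + 3.790228 + 4.905884) = 5.14·14.612542 = 75.108465 m
RLR: c = (6 − d² + 2cos(α−β) + 2d(sin α − sin β))/8 = 0.256309; p = 2π − arccos c = 4.971591 rad; φ = atan2(cos α − cos β, d − sin α + sin β) = 0.381162 rad; t = (α − φ + p/2) mod 2π = 1.395177 rad, q = (α − β − t + p) mod 2π = 4.586960 rad → L = 5.14·(1.395177 + 4.971591 + 4.586960) = 5.14·10.953728 = 56.302162 m
LRL: c = (6 − d² + 2cos(α−β) − 2d(sin α − sin β))/8 = -0.182666; p = 2π − arccos c = 4.528691 rad; φ = atan2(cos β − cos α, d + sin α − sin β) = -0.299445 rad; t = (φ − α + p/2) mod 2π = 2.674356 rad, q = (β − α − t + p) mod 2π = 0.843789 rad → L = 5.14·(2.674356 + 4.528691 + 0.843789) = 5.14·8.046837 = 41.360740 m
Shortest: LRL with L = 41.360740 m ≈ 41.3607 m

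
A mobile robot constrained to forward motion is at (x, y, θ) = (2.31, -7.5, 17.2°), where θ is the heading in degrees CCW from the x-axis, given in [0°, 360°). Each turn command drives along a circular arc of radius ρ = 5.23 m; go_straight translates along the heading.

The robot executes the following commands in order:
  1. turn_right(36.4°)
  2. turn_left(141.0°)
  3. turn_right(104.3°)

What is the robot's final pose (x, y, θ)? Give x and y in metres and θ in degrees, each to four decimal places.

(14.6137, 7.8820, 17.5000°)

set_pose: (x, y, θ) = (2.3100, -7.5000, 17.2000°), ρ = 5.23
turn_right(36.4°): centre at ρ to the right, rotate −36.4° → (5.5765, -7.5570, -19.2000° ≡ 340.8000°)
turn_left(141.0°): centre at ρ to the left, rotate +141.0° → (11.7414, 0.1380, 481.8000° ≡ 121.8000°)
turn_right(104.3°): centre at ρ to the right, rotate −104.3° → (14.6137, 7.8820, 17.5000°)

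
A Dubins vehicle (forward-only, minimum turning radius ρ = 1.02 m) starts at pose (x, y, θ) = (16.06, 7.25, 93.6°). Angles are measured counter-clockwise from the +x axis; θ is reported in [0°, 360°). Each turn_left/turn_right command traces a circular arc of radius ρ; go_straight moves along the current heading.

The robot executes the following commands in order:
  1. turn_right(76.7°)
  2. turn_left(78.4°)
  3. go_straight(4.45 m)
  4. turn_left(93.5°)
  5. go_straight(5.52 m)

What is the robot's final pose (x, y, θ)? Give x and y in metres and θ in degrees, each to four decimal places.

set_pose: (x, y, θ) = (16.0600, 7.2500, 93.6000°), ρ = 1.02
turn_right(76.7°): centre at ρ to the right, rotate −76.7° → (16.7815, 8.2900, 16.9000°)
turn_left(78.4°): centre at ρ to the left, rotate +78.4° → (17.5006, 9.3602, 95.3000°)
go_straight(4.45): x += 4.45·cos θ, y += 4.45·sin θ → (17.0895, 13.7911, 95.3000°)
turn_left(93.5°): centre at ρ to the left, rotate +93.5° → (15.9179, 14.7049, 188.8000°)
go_straight(5.52): x += 5.52·cos θ, y += 5.52·sin θ → (10.4628, 13.8604, 188.8000°)

(10.4628, 13.8604, 188.8000°)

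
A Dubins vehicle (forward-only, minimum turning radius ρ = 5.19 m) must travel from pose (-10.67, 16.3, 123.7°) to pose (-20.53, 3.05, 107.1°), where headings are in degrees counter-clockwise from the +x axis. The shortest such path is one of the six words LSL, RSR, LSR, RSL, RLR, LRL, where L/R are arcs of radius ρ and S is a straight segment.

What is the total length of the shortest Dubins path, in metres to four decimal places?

Let ψ = atan2(Δy, Δx) = atan2(-13.25, -9.86) = -126.6548° be the start→goal bearing.
Normalize: d = |goal − start| / ρ = 16.516116/5.19 = 3.182296, α = (θ_start − ψ) mod 360° = 250.3548° = 4.369516 rad, β = (θ_goal − ψ) mod 360° = 233.7548° = 4.079791 rad.
Common terms: sin α = -0.941793, cos α = -0.336194, sin β = -0.806494, cos β = -0.591242, cos(α−β) = 0.958323, d² = 10.127008. Work in radians in the unit-radius frame; every candidate has L = ρ·(t + p + q).
LSL: p² = 2 + d² − 2cos(α−β) + 2d(sin α − sin β) = 9.349244; p = √p² = 3.057653; φ = atan2(cos β − cos α, d + sin α − sin β) = -0.083510 rad; t = (φ − α) mod 2π = 1.830160 rad, q = (β − φ) mod 2π = 4.163301 rad → L = 5.19·(1.830160 + 3.057653 + 4.163301) = 5.19·9.051114 = 46.975282 m
RSR: p² = 2 + d² − 2cos(α−β) + 2d(sin β − sin α) = 11.071481; p = √p² = 3.327384; φ = atan2(cos α − cos β, d − sin α + sin β) = 0.076726 rad; t = (α − φ) mod 2π = 4.292789 rad, q = (φ − β) mod 2π = 2.280120 rad → L = 5.19·(4.292789 + 3.327384 + 2.280120) = 5.19·9.900294 = 51.382523 m
LSR: p² = d² − 2 + 2cos(α−β) + 2d(sin α + sin β) = -1.083480 < 0 → infeasible
RSL: p² = d² − 2 + 2cos(α−β) − 2d(sin α + sin β) = 21.170786; p = √p² = 4.601172; φ = atan2(cos α + cos β, d − sin α − sin β) − atan2(2, p) = -0.595960 rad; t = (α − φ) mod 2π = 4.965476 rad, q = (β − φ) mod 2π = 4.675752 rad → L = 5.19·(4.965476 + 4.601172 + 4.675752) = 5.19·14.242400 = 73.918056 m
RLR: c = (6 − d² + 2cos(α−β) + 2d(sin α − sin β))/8 = -0.383935; p = 2π − arccos c = 4.318335 rad; φ = atan2(cos α − cos β, d − sin α + sin β) = 0.076726 rad; t = (α − φ + p/2) mod 2π = 0.168771 rad, q = (α − β − t + p) mod 2π = 4.439288 rad → L = 5.19·(0.168771 + 4.318335 + 4.439288) = 5.19·8.926394 = 46.327984 m
LRL: c = (6 − d² + 2cos(α−β) − 2d(sin α − sin β))/8 = -0.168656; p = 2π − arccos c = 4.542923 rad; φ = atan2(cos β − cos α, d + sin α − sin β) = -0.083510 rad; t = (φ − α + p/2) mod 2π = 4.101621 rad, q = (β − α − t + p) mod 2π = 0.151577 rad → L = 5.19·(4.101621 + 4.542923 + 0.151577) = 5.19·8.796122 = 45.651875 m
Shortest: LRL with L = 45.651875 m ≈ 45.6519 m

45.6519 m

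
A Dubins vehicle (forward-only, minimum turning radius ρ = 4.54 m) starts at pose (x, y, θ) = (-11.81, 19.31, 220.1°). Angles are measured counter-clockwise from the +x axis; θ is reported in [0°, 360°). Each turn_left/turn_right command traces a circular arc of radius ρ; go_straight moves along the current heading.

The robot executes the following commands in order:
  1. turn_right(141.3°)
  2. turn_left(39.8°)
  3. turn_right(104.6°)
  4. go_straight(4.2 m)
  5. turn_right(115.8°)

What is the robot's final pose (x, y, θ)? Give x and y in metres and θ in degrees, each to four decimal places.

(-7.1500, 28.9806, 258.2000°)

set_pose: (x, y, θ) = (-11.8100, 19.3100, 220.1000°), ρ = 4.54
turn_right(141.3°): centre at ρ to the right, rotate −141.3° → (-19.1879, 23.6646, 78.8000°)
turn_left(39.8°): centre at ρ to the left, rotate +39.8° → (-19.6554, 26.7197, 118.6000°)
turn_right(104.6°): centre at ρ to the right, rotate −104.6° → (-16.7676, 33.2981, 14.0000°)
go_straight(4.2): x += 4.2·cos θ, y += 4.2·sin θ → (-12.6924, 34.3141, 14.0000°)
turn_right(115.8°): centre at ρ to the right, rotate −115.8° → (-7.1500, 28.9806, -101.8000° ≡ 258.2000°)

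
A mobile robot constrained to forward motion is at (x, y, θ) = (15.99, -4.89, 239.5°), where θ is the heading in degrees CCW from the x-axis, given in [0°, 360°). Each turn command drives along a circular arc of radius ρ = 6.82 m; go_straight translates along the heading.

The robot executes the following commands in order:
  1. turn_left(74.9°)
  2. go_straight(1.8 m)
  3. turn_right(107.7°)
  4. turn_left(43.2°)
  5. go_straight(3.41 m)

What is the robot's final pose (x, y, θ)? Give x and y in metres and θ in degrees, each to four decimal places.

set_pose: (x, y, θ) = (15.9900, -4.8900, 239.5000°), ρ = 6.82
turn_left(74.9°): centre at ρ to the left, rotate +74.9° → (16.9936, -13.1231, 314.4000°)
go_straight(1.8): x += 1.8·cos θ, y += 1.8·sin θ → (18.2530, -14.4092, 314.4000°)
turn_right(107.7°): centre at ρ to the right, rotate −107.7° → (16.4447, -25.2737, 206.7000°)
turn_left(43.2°): centre at ρ to the left, rotate +43.2° → (13.1044, -29.0227, 249.9000°)
go_straight(3.41): x += 3.41·cos θ, y += 3.41·sin θ → (11.9325, -32.2250, 249.9000°)

(11.9325, -32.2250, 249.9000°)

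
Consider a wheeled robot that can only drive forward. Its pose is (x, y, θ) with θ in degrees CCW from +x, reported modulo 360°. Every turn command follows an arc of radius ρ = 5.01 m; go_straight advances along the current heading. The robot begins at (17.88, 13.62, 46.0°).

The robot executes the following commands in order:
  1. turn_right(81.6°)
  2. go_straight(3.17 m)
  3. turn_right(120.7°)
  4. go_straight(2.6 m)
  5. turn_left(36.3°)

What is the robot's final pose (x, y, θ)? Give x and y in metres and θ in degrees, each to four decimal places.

set_pose: (x, y, θ) = (17.8800, 13.6200, 46.0000°), ρ = 5.01
turn_right(81.6°): centre at ρ to the right, rotate −81.6° → (24.4003, 14.2134, -35.6000° ≡ 324.4000°)
go_straight(3.17): x += 3.17·cos θ, y += 3.17·sin θ → (26.9779, 12.3681, 324.4000°)
turn_right(120.7°): centre at ρ to the right, rotate −120.7° → (26.0752, 3.7070, 203.7000°)
go_straight(2.6): x += 2.6·cos θ, y += 2.6·sin θ → (23.6945, 2.6619, 203.7000°)
turn_left(36.3°): centre at ρ to the left, rotate +36.3° → (21.3694, 0.5794, 240.0000°)

(21.3694, 0.5794, 240.0000°)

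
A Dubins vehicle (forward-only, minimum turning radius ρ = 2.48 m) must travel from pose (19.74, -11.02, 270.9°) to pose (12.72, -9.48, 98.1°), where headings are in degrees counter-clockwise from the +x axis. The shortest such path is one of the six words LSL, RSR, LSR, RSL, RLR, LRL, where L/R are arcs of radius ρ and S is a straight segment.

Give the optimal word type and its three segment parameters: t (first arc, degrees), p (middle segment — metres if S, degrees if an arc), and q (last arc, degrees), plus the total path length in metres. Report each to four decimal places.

RSR: t = 133.6647°, p = 2.8401 m, q = 39.1353°, L = 10.3196 m

Let ψ = atan2(Δy, Δx) = atan2(1.54, -7.02) = 167.6268° be the start→goal bearing.
Normalize: d = |goal − start| / ρ = 7.186933/2.48 = 2.897957, α = (θ_start − ψ) mod 360° = 103.2732° = 1.802457 rad, β = (θ_goal − ψ) mod 360° = 290.4732° = 5.069713 rad.
Common terms: sin α = 0.973287, cos α = -0.229594, sin β = -0.936836, cos β = 0.349769, cos(α−β) = -0.992115, d² = 8.398153. Work in radians in the unit-radius frame; every candidate has L = ρ·(t + p + q).
LSL: p² = 2 + d² − 2cos(α−β) + 2d(sin α − sin β) = 23.453288; p = √p² = 4.842859; φ = atan2(cos β − cos α, d + sin α − sin β) = 0.119920 rad; t = (φ − α) mod 2π = 4.600648 rad, q = (β − φ) mod 2π = 4.949794 rad → L = 2.48·(4.600648 + 4.842859 + 4.949794) = 2.48·14.393301 = 35.695387 m
RSR: p² = 2 + d² − 2cos(α−β) + 2d(sin β − sin α) = 1.311477; p = √p² = 1.145197; φ = atan2(cos α − cos β, d − sin α + sin β) = -0.530432 rad; t = (α − φ) mod 2π = 2.332889 rad, q = (φ − β) mod 2π = 0.683040 rad → L = 2.48·(2.332889 + 1.145197 + 0.683040) = 2.48·4.161126 = 10.319593 m
LSR: p² = d² − 2 + 2cos(α−β) + 2d(sin α + sin β) = 4.625187; p = √p² = 2.150625; φ = atan2(−cos α − cos β, d + sin α + sin β) − atan2(−2, p) = 0.708194 rad; t = (φ − α) mod 2π = 5.188922 rad, q = (φ − β) mod 2π = 1.921666 rad → L = 2.48·(5.188922 + 2.150625 + 1.921666) = 2.48·9.261213 = 22.967808 m
RSL: p² = d² − 2 + 2cos(α−β) − 2d(sin α + sin β) = 4.202660; p = √p² = 2.050039; φ = atan2(cos α + cos β, d − sin α − sin β) − atan2(2, p) = -0.731071 rad; t = (α − φ) mod 2π = 2.533528 rad, q = (β − φ) mod 2π = 5.800784 rad → L = 2.48·(2.533528 + 2.050039 + 5.800784) = 2.48·10.384351 = 25.753191 m
RLR: c = (6 − d² + 2cos(α−β) + 2d(sin α − sin β))/8 = 0.836065; p = 2π − arccos c = 5.702461 rad; φ = atan2(cos α − cos β, d − sin α + sin β) = -0.530432 rad; t = (α − φ + p/2) mod 2π = 5.184119 rad, q = (α − β − t + p) mod 2π = 3.534271 rad → L = 2.48·(5.184119 + 5.702461 + 3.534271) = 2.48·14.420851 = 35.763709 m
LRL: c = (6 − d² + 2cos(α−β) − 2d(sin α − sin β))/8 = -1.931661, |c| > 1 → infeasible
Shortest: RSR with L = 10.319593 m ≈ 10.3196 m
Convert RSR to answer units (arcs ×180/π): t = 2.332889·180/π = 133.6647°, p = ρ·p = 2.48·1.145197 = 2.8401 m, q = 0.683040·180/π = 39.1353°, L = 10.3196 m.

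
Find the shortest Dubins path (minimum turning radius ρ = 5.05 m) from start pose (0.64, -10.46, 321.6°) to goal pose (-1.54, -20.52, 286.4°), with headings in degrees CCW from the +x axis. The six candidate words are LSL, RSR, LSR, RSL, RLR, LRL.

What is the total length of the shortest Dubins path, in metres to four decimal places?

41.2283 m

Let ψ = atan2(Δy, Δx) = atan2(-10.06, -2.18) = -102.2269° be the start→goal bearing.
Normalize: d = |goal − start| / ρ = 10.293493/5.05 = 2.038315, α = (θ_start − ψ) mod 360° = 63.8269° = 1.113990 rad, β = (θ_goal − ψ) mod 360° = 28.6269° = 0.499634 rad.
Common terms: sin α = 0.897466, cos α = 0.441084, sin β = 0.479105, cos β = 0.877758, cos(α−β) = 0.817145, d² = 4.154730. Work in radians in the unit-radius frame; every candidate has L = ρ·(t + p + q).
LSL: p² = 2 + d² − 2cos(α−β) + 2d(sin α − sin β) = 6.225945; p = √p² = 2.495184; φ = atan2(cos β − cos α, d + sin α − sin β) = 0.175913 rad; t = (φ − α) mod 2π = 5.345108 rad, q = (β − φ) mod 2π = 0.323722 rad → L = 5.05·(5.345108 + 2.495184 + 0.323722) = 5.05·8.164014 = 41.228269 m
RSR: p² = 2 + d² − 2cos(α−β) + 2d(sin β − sin α) = 2.814936; p = √p² = 1.677777; φ = atan2(cos α − cos β, d − sin α + sin β) = -0.263301 rad; t = (α − φ) mod 2π = 1.377291 rad, q = (φ − β) mod 2π = 5.520250 rad → L = 5.05·(1.377291 + 1.677777 + 5.520250) = 5.05·8.575318 = 43.305357 m
LSR: p² = d² − 2 + 2cos(α−β) + 2d(sin α + sin β) = 9.400789; p = √p² = 3.066071; φ = atan2(−cos α − cos β, d + sin α + sin β) − atan2(−2, p) = 0.209434 rad; t = (φ − α) mod 2π = 5.378629 rad, q = (φ − β) mod 2π = 5.992985 rad → L = 5.05·(5.378629 + 3.066071 + 5.992985) = 5.05·14.437685 = 72.910309 m
RSL: p² = d² − 2 + 2cos(α−β) − 2d(sin α + sin β) = -1.822750 < 0 → infeasible
RLR: c = (6 − d² + 2cos(α−β) + 2d(sin α − sin β))/8 = 0.648133; p = 2π − arccos c = 5.417519 rad; φ = atan2(cos α − cos β, d − sin α + sin β) = -0.263301 rad; t = (α − φ + p/2) mod 2π = 4.086051 rad, q = (α − β − t + p) mod 2π = 1.945824 rad → L = 5.05·(4.086051 + 5.417519 + 1.945824) = 5.05·11.449394 = 57.819442 m
LRL: c = (6 − d² + 2cos(α−β) − 2d(sin α − sin β))/8 = 0.221757; p = 2π − arccos c = 4.936005 rad; φ = atan2(cos β − cos α, d + sin α − sin β) = 0.175913 rad; t = (φ − α + p/2) mod 2π = 1.529925 rad, q = (β − α − t + p) mod 2π = 2.791724 rad → L = 5.05·(1.529925 + 4.936005 + 2.791724) = 5.05·9.257654 = 46.751152 m
Shortest: LSL with L = 41.228269 m ≈ 41.2283 m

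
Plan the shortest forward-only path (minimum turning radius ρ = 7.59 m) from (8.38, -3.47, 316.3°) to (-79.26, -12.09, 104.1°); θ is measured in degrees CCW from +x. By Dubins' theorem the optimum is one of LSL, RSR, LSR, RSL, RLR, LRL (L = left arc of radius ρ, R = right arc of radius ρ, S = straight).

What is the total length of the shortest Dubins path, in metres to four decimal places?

103.1561 m

Let ψ = atan2(Δy, Δx) = atan2(-8.62, -87.64) = -174.3826° be the start→goal bearing.
Normalize: d = |goal − start| / ρ = 88.062898/7.59 = 11.602490, α = (θ_start − ψ) mod 360° = 130.6826° = 2.280842 rad, β = (θ_goal − ψ) mod 360° = 278.4826° = 4.860439 rad.
Common terms: sin α = 0.758332, cos α = -0.651869, sin β = -0.989061, cos β = 0.147510, cos(α−β) = -0.846193, d² = 134.617771. Work in radians in the unit-radius frame; every candidate has L = ρ·(t + p + q).
LSL: p² = 2 + d² − 2cos(α−β) + 2d(sin α − sin β) = 178.858367; p = √p² = 13.373794; φ = atan2(cos β − cos α, d + sin α − sin β) = 0.059808 rad; t = (φ − α) mod 2π = 4.062151 rad, q = (β − φ) mod 2π = 4.800631 rad → L = 7.59·(4.062151 + 13.373794 + 4.800631) = 7.59·22.236576 = 168.775612 m
RSR: p² = 2 + d² − 2cos(α−β) + 2d(sin β − sin α) = 97.761947; p = √p² = 9.887464; φ = atan2(cos α − cos β, d − sin α + sin β) = -0.080936 rad; t = (α − φ) mod 2π = 2.361778 rad, q = (φ − β) mod 2π = 1.341810 rad → L = 7.59·(2.361778 + 9.887464 + 1.341810) = 7.59·13.591053 = 103.156091 m
LSR: p² = d² − 2 + 2cos(α−β) + 2d(sin α + sin β) = 125.571331; p = √p² = 11.205861; φ = atan2(−cos α − cos β, d + sin α + sin β) − atan2(−2, p) = 0.220941 rad; t = (φ − α) mod 2π = 4.223284 rad, q = (φ − β) mod 2π = 1.643688 rad → L = 7.59·(4.223284 + 11.205861 + 1.643688) = 7.59·17.072833 = 129.582805 m
RSL: p² = d² − 2 + 2cos(α−β) − 2d(sin α + sin β) = 136.279438; p = √p² = 11.673878; φ = atan2(cos α + cos β, d − sin α − sin β) − atan2(2, p) = -0.212272 rad; t = (α − φ) mod 2π = 2.493114 rad, q = (β − φ) mod 2π = 5.072711 rad → L = 7.59·(2.493114 + 11.673878 + 5.072711) = 7.59·19.239703 = 146.029348 m
RLR: c = (6 − d² + 2cos(α−β) + 2d(sin α − sin β))/8 = -11.220243, |c| > 1 → infeasible
LRL: c = (6 − d² + 2cos(α−β) − 2d(sin α − sin β))/8 = -21.357296, |c| > 1 → infeasible
Shortest: RSR with L = 103.156091 m ≈ 103.1561 m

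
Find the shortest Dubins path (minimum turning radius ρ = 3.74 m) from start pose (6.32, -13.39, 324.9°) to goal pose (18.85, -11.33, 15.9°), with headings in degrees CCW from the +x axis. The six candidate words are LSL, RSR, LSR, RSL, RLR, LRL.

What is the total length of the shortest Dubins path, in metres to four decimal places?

13.0377 m

Let ψ = atan2(Δy, Δx) = atan2(2.06, 12.53) = 9.3362° be the start→goal bearing.
Normalize: d = |goal − start| / ρ = 12.698209/3.74 = 3.395243, α = (θ_start − ψ) mod 360° = 315.5638° = 5.507627 rad, β = (θ_goal − ψ) mod 360° = 6.5638° = 0.114560 rad.
Common terms: sin α = -0.700115, cos α = 0.714030, sin β = 0.114309, cos β = 0.993445, cos(α−β) = 0.629320, d² = 11.527675. Work in radians in the unit-radius frame; every candidate has L = ρ·(t + p + q).
LSL: p² = 2 + d² − 2cos(α−β) + 2d(sin α − sin β) = 6.738699; p = √p² = 2.595900; φ = atan2(cos β − cos α, d + sin α − sin β) = 0.107846 rad; t = (φ − α) mod 2π = 0.883404 rad, q = (β − φ) mod 2π = 0.006714 rad → L = 3.74·(0.883404 + 2.595900 + 0.006714) = 3.74·3.486018 = 13.037709 m
RSR: p² = 2 + d² − 2cos(α−β) + 2d(sin β − sin α) = 17.799369; p = √p² = 4.218930; φ = atan2(cos α − cos β, d − sin α + sin β) = -0.066277 rad; t = (α − φ) mod 2π = 5.573904 rad, q = (φ − β) mod 2π = 6.102348 rad → L = 3.74·(5.573904 + 4.218930 + 6.102348) = 3.74·15.895182 = 59.447982 m
LSR: p² = d² − 2 + 2cos(α−β) + 2d(sin α + sin β) = 6.808410; p = √p² = 2.609293; φ = atan2(−cos α − cos β, d + sin α + sin β) − atan2(−2, p) = 0.107863 rad; t = (φ − α) mod 2π = 0.883422 rad, q = (φ − β) mod 2π = 6.276489 rad → L = 3.74·(0.883422 + 2.609293 + 6.276489) = 3.74·9.769204 = 36.536821 m
RSL: p² = d² − 2 + 2cos(α−β) − 2d(sin α + sin β) = 14.764220; p = √p² = 3.842424; φ = atan2(cos α + cos β, d − sin α − sin β) − atan2(2, p) = -0.074746 rad; t = (α − φ) mod 2π = 5.582373 rad, q = (β − φ) mod 2π = 0.189306 rad → L = 3.74·(5.582373 + 3.842424 + 0.189306) = 3.74·9.614103 = 35.956746 m
RLR: c = (6 − d² + 2cos(α−β) + 2d(sin α − sin β))/8 = -1.224921, |c| > 1 → infeasible
LRL: c = (6 − d² + 2cos(α−β) − 2d(sin α − sin β))/8 = 0.157663; p = 2π − arccos c = 4.870712 rad; φ = atan2(cos β − cos α, d + sin α − sin β) = 0.107846 rad; t = (φ − α + p/2) mod 2π = 3.318760 rad, q = (β − α − t + p) mod 2π = 2.442070 rad → L = 3.74·(3.318760 + 4.870712 + 2.442070) = 3.74·10.631542 = 39.761968 m
Shortest: LSL with L = 13.037709 m ≈ 13.0377 m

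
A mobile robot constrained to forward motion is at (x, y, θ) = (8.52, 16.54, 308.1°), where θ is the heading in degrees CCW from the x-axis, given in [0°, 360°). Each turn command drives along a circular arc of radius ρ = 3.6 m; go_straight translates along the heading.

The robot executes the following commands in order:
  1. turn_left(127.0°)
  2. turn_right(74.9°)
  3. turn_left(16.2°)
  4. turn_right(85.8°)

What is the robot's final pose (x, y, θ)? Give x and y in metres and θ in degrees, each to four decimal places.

(23.6884, 18.4695, 290.6000°)

set_pose: (x, y, θ) = (8.5200, 16.5400, 308.1000°), ρ = 3.6
turn_left(127.0°): centre at ρ to the left, rotate +127.0° → (14.8319, 17.8357, 435.1000° ≡ 75.1000°)
turn_right(74.9°): centre at ρ to the right, rotate −74.9° → (18.2983, 20.5100, 0.2000°)
turn_left(16.2°): centre at ρ to the left, rotate +16.2° → (19.3022, 20.6564, 16.4000°)
turn_right(85.8°): centre at ρ to the right, rotate −85.8° → (23.6884, 18.4695, -69.4000° ≡ 290.6000°)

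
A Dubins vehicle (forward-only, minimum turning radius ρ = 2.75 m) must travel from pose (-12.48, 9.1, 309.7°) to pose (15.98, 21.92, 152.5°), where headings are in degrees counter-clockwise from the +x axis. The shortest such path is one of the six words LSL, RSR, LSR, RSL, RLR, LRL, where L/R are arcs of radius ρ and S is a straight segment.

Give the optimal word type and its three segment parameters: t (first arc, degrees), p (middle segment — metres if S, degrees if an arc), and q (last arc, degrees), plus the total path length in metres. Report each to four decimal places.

LSL: t = 69.2802°, p = 26.5160 m, q = 133.5198°, L = 36.2497 m

Let ψ = atan2(Δy, Δx) = atan2(12.82, 28.46) = 24.2495° be the start→goal bearing.
Normalize: d = |goal − start| / ρ = 31.214163/2.75 = 11.350605, α = (θ_start − ψ) mod 360° = 285.4505° = 4.982051 rad, β = (θ_goal − ψ) mod 360° = 128.2505° = 2.238393 rad.
Common terms: sin α = -0.963861, cos α = 0.266406, sin β = 0.785312, cos β = -0.619101, cos(α−β) = -0.921863, d² = 128.836231. Work in radians in the unit-radius frame; every candidate has L = ρ·(t + p + q).
LSL: p² = 2 + d² − 2cos(α−β) + 2d(sin α − sin β) = 92.971624; p = √p² = 9.642179; φ = atan2(cos β − cos α, d + sin α − sin β) = -0.091966 rad; t = (φ − α) mod 2π = 1.209168 rad, q = (β − φ) mod 2π = 2.330360 rad → L = 2.75·(1.209168 + 9.642179 + 2.330360) = 2.75·13.181707 = 36.249695 m
RSR: p² = 2 + d² − 2cos(α−β) + 2d(sin β − sin α) = 172.388292; p = √p² = 13.129672; φ = atan2(cos α − cos β, d − sin α + sin β) = 0.067494 rad; t = (α − φ) mod 2π = 4.914557 rad, q = (φ − β) mod 2π = 4.112286 rad → L = 2.75·(4.914557 + 13.129672 + 4.112286) = 2.75·22.156515 = 60.930416 m
LSR: p² = d² − 2 + 2cos(α−β) + 2d(sin α + sin β) = 120.939218; p = √p² = 10.997237; φ = atan2(−cos α − cos β, d + sin α + sin β) − atan2(−2, p) = 0.211457 rad; t = (φ − α) mod 2π = 1.512591 rad, q = (φ − β) mod 2π = 4.256249 rad → L = 2.75·(1.512591 + 10.997237 + 4.256249) = 2.75·16.766076 = 46.106710 m
RSL: p² = d² − 2 + 2cos(α−β) − 2d(sin α + sin β) = 129.045793; p = √p² = 11.359832; φ = atan2(cos α + cos β, d − sin α − sin β) − atan2(2, p) = -0.204855 rad; t = (α − φ) mod 2π = 5.186906 rad, q = (β − φ) mod 2π = 2.443248 rad → L = 2.75·(5.186906 + 11.359832 + 2.443248) = 2.75·18.989987 = 52.222464 m
RLR: c = (6 − d² + 2cos(α−β) + 2d(sin α − sin β))/8 = -20.548536, |c| > 1 → infeasible
LRL: c = (6 − d² + 2cos(α−β) − 2d(sin α − sin β))/8 = -10.621453, |c| > 1 → infeasible
Shortest: LSL with L = 36.249695 m ≈ 36.2497 m
Convert LSL to answer units (arcs ×180/π): t = 1.209168·180/π = 69.2802°, p = ρ·p = 2.75·9.642179 = 26.5160 m, q = 2.330360·180/π = 133.5198°, L = 36.2497 m.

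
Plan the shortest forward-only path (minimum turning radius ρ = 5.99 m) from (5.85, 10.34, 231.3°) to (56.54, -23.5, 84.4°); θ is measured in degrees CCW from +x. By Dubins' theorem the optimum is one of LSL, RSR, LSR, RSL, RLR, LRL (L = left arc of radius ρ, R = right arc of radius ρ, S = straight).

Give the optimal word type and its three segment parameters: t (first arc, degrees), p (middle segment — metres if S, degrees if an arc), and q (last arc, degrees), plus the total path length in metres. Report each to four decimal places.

LSL: t = 92.3185°, p = 49.7510 m, q = 120.7815°, L = 72.0296 m

Let ψ = atan2(Δy, Δx) = atan2(-33.84, 50.69) = -33.7266° be the start→goal bearing.
Normalize: d = |goal − start| / ρ = 60.947696/5.99 = 10.174908, α = (θ_start − ψ) mod 360° = 265.0266° = 4.625586 rad, β = (θ_goal − ψ) mod 360° = 118.1266° = 2.061698 rad.
Common terms: sin α = -0.996235, cos α = -0.086694, sin β = 0.881908, cos β = -0.471421, cos(α−β) = -0.837719, d² = 103.528744. Work in radians in the unit-radius frame; every candidate has L = ρ·(t + p + q).
LSL: p² = 2 + d² − 2cos(α−β) + 2d(sin α − sin β) = 68.984312; p = √p² = 8.305679; φ = atan2(cos β − cos α, d + sin α − sin β) = -0.046338 rad; t = (φ − α) mod 2π = 1.611262 rad, q = (β − φ) mod 2π = 2.108035 rad → L = 5.99·(1.611262 + 8.305679 + 2.108035) = 5.99·12.024976 = 72.029607 m
RSR: p² = 2 + d² − 2cos(α−β) + 2d(sin β − sin α) = 145.424052; p = √p² = 12.059190; φ = atan2(cos α − cos β, d − sin α + sin β) = 0.031909 rad; t = (α − φ) mod 2π = 4.593678 rad, q = (φ − β) mod 2π = 4.253396 rad → L = 5.99·(4.593678 + 12.059190 + 4.253396) = 5.99·20.906264 = 125.228518 m
LSR: p² = d² − 2 + 2cos(α−β) + 2d(sin α + sin β) = 97.526781; p = √p² = 9.875565; φ = atan2(−cos α − cos β, d + sin α + sin β) − atan2(−2, p) = 0.255236 rad; t = (φ − α) mod 2π = 1.912835 rad, q = (φ − β) mod 2π = 4.476724 rad → L = 5.99·(1.912835 + 9.875565 + 4.476724) = 5.99·16.265124 = 97.428092 m
RSL: p² = d² − 2 + 2cos(α−β) − 2d(sin α + sin β) = 102.179833; p = √p² = 10.108404; φ = atan2(cos α + cos β, d − sin α − sin β) − atan2(2, p) = -0.249522 rad; t = (α − φ) mod 2π = 4.875108 rad, q = (β − φ) mod 2π = 2.311219 rad → L = 5.99·(4.875108 + 10.108404 + 2.311219) = 5.99·17.294732 = 103.595442 m
RLR: c = (6 − d² + 2cos(α−β) + 2d(sin α − sin β))/8 = -17.178006, |c| > 1 → infeasible
LRL: c = (6 − d² + 2cos(α−β) − 2d(sin α − sin β))/8 = -7.623039, |c| > 1 → infeasible
Shortest: LSL with L = 72.029607 m ≈ 72.0296 m
Convert LSL to answer units (arcs ×180/π): t = 1.611262·180/π = 92.3185°, p = ρ·p = 5.99·8.305679 = 49.7510 m, q = 2.108035·180/π = 120.7815°, L = 72.0296 m.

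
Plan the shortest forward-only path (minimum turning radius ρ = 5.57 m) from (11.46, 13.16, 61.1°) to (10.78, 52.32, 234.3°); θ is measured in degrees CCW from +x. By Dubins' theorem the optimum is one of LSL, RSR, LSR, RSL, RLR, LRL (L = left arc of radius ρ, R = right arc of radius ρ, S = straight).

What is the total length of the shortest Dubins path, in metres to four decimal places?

Let ψ = atan2(Δy, Δx) = atan2(39.16, -0.68) = 90.9948° be the start→goal bearing.
Normalize: d = |goal − start| / ρ = 39.165904/5.57 = 7.031581, α = (θ_start − ψ) mod 360° = 330.1052° = 5.761422 rad, β = (θ_goal − ψ) mod 360° = 143.3052° = 2.501147 rad.
Common terms: sin α = -0.498409, cos α = 0.866942, sin β = 0.597553, cos β = -0.801830, cos(α−β) = -0.992966, d² = 49.443125. Work in radians in the unit-radius frame; every candidate has L = ρ·(t + p + q).
LSL: p² = 2 + d² − 2cos(α−β) + 2d(sin α − sin β) = 38.016365; p = √p² = 6.165741; φ = atan2(cos β − cos α, d + sin α − sin β) = -0.274070 rad; t = (φ − α) mod 2π = 0.247693 rad, q = (β − φ) mod 2π = 2.775218 rad → L = 5.57·(0.247693 + 6.165741 + 2.775218) = 5.57·9.188651 = 51.180789 m
RSR: p² = 2 + d² − 2cos(α−β) + 2d(sin β − sin α) = 68.841747; p = √p² = 8.297093; φ = atan2(cos α − cos β, d − sin α + sin β) = 0.202509 rad; t = (α − φ) mod 2π = 5.558914 rad, q = (φ − β) mod 2π = 3.984547 rad → L = 5.57·(5.558914 + 8.297093 + 3.984547) = 5.57·17.840553 = 99.371880 m
LSR: p² = d² − 2 + 2cos(α−β) + 2d(sin α + sin β) = 46.851462; p = √p² = 6.844813; φ = atan2(−cos α − cos β, d + sin α + sin β) − atan2(−2, p) = 0.275147 rad; t = (φ − α) mod 2π = 0.796910 rad, q = (φ − β) mod 2π = 4.057185 rad → L = 5.57·(0.796910 + 6.844813 + 4.057185) = 5.57·11.698909 = 65.162921 m
RSL: p² = d² − 2 + 2cos(α−β) − 2d(sin α + sin β) = 44.062926; p = √p² = 6.637991; φ = atan2(cos α + cos β, d − sin α − sin β) − atan2(2, p) = -0.283253 rad; t = (α − φ) mod 2π = 6.044675 rad, q = (β − φ) mod 2π = 2.784400 rad → L = 5.57·(6.044675 + 6.637991 + 2.784400) = 5.57·15.467067 = 86.151563 m
RLR: c = (6 − d² + 2cos(α−β) + 2d(sin α − sin β))/8 = -7.605218, |c| > 1 → infeasible
LRL: c = (6 − d² + 2cos(α−β) − 2d(sin α − sin β))/8 = -3.752046, |c| > 1 → infeasible
Shortest: LSL with L = 51.180789 m ≈ 51.1808 m

51.1808 m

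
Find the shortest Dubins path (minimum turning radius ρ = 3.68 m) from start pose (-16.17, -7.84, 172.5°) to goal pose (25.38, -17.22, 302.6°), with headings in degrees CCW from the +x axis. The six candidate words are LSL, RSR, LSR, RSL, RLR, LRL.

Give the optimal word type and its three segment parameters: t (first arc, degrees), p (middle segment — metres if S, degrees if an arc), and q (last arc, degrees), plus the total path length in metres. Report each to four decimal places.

Let ψ = atan2(Δy, Δx) = atan2(-9.38, 41.55) = -12.7214° be the start→goal bearing.
Normalize: d = |goal − start| / ρ = 42.595621/3.68 = 11.574897, α = (θ_start − ψ) mod 360° = 185.2214° = 3.232723 rad, β = (θ_goal − ψ) mod 360° = 315.3214° = 5.503397 rad.
Common terms: sin α = -0.091004, cos α = -0.995850, sin β = -0.703129, cos β = 0.711062, cos(α−β) = -0.644124, d² = 133.978239. Work in radians in the unit-radius frame; every candidate has L = ρ·(t + p + q).
LSL: p² = 2 + d² − 2cos(α−β) + 2d(sin α − sin β) = 151.437050; p = √p² = 12.305976; φ = atan2(cos β − cos α, d + sin α − sin β) = 0.139155 rad; t = (φ − α) mod 2π = 3.189617 rad, q = (β − φ) mod 2π = 5.364242 rad → L = 3.68·(3.189617 + 12.305976 + 5.364242) = 3.68·20.859835 = 76.764192 m
RSR: p² = 2 + d² − 2cos(α−β) + 2d(sin β − sin α) = 123.095922; p = √p² = 11.094860; φ = atan2(cos α − cos β, d − sin α + sin β) = -0.154461 rad; t = (α − φ) mod 2π = 3.387184 rad, q = (φ − β) mod 2π = 0.625328 rad → L = 3.68·(3.387184 + 11.094860 + 0.625328) = 3.68·15.107372 = 55.595129 m
LSR: p² = d² − 2 + 2cos(α−β) + 2d(sin α + sin β) = 112.305961; p = √p² = 10.597451; φ = atan2(−cos α − cos β, d + sin α + sin β) − atan2(−2, p) = 0.212941 rad; t = (φ − α) mod 2π = 3.263403 rad, q = (φ − β) mod 2π = 0.992730 rad → L = 3.68·(3.263403 + 10.597451 + 0.992730) = 3.68·14.853584 = 54.661187 m
RSL: p² = d² − 2 + 2cos(α−β) − 2d(sin α + sin β) = 149.074022; p = √p² = 12.209587; φ = atan2(cos α + cos β, d − sin α − sin β) − atan2(2, p) = -0.185384 rad; t = (α − φ) mod 2π = 3.418107 rad, q = (β − φ) mod 2π = 5.688781 rad → L = 3.68·(3.418107 + 12.209587 + 5.688781) = 3.68·21.316475 = 78.444628 m
RLR: c = (6 − d² + 2cos(α−β) + 2d(sin α − sin β))/8 = -14.386990, |c| > 1 → infeasible
LRL: c = (6 − d² + 2cos(α−β) − 2d(sin α − sin β))/8 = -17.929631, |c| > 1 → infeasible
Shortest: LSR with L = 54.661187 m ≈ 54.6612 m
Convert LSR to answer units (arcs ×180/π): t = 3.263403·180/π = 186.9792°, p = ρ·p = 3.68·10.597451 = 38.9986 m, q = 0.992730·180/π = 56.8792°, L = 54.6612 m.

LSR: t = 186.9792°, p = 38.9986 m, q = 56.8792°, L = 54.6612 m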